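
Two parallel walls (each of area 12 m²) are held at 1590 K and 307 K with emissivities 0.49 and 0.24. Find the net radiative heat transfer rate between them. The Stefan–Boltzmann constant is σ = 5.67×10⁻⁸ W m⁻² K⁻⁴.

Q ≈ 8.34×10^5 W

For two large parallel gray plates, q = σ(T₁⁴ − T₂⁴) / (1/ε₁ + 1/ε₂ − 1).
1/ε₁ + 1/ε₂ − 1 = 1/0.49 + 1/0.24 − 1 = 5.207.
T₁⁴ − T₂⁴ = 6.39×10^12 − 8.88×10^9 = 6.38×10^12 K⁴.
q = 5.67×10⁻⁸ × 6.38×10^12 / 5.207 = 69500 W/m².
Q = q·A = 69500 × 12 = 8.34×10^5 W.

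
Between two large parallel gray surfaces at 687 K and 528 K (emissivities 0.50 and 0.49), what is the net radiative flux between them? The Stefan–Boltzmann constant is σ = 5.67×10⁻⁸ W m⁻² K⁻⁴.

For two large parallel gray plates, q = σ(T₁⁴ − T₂⁴) / (1/ε₁ + 1/ε₂ − 1).
1/ε₁ + 1/ε₂ − 1 = 1/0.50 + 1/0.49 − 1 = 3.041.
T₁⁴ − T₂⁴ = 2.23×10^11 − 7.77×10^10 = 1.45×10^11 K⁴.
q = 5.67×10⁻⁸ × 1.45×10^11 / 3.041 = 2700 W/m².

q ≈ 2700 W/m²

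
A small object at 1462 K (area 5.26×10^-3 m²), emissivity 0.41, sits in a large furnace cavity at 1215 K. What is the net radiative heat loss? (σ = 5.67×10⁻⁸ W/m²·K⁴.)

Q ≈ 292 W

Q = εσA(T⁴ − T_s⁴). T⁴ − T_s⁴ = (1462)⁴ − (1215)⁴ = 4.57×10^12 − 2.18×10^12 = 2.39×10^12 K⁴.
Q = 0.41 × 5.67×10⁻⁸ × 5.26×10^-3 × 2.39×10^12 = 292 W.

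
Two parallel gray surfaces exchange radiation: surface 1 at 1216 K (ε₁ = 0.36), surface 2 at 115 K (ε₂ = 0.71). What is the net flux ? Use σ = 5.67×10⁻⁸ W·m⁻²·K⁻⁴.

q ≈ 38900 W/m²

For two large parallel gray plates, q = σ(T₁⁴ − T₂⁴) / (1/ε₁ + 1/ε₂ − 1).
1/ε₁ + 1/ε₂ − 1 = 1/0.36 + 1/0.71 − 1 = 3.186.
T₁⁴ − T₂⁴ = 2.19×10^12 − 1.75×10^8 = 2.19×10^12 K⁴.
q = 5.67×10⁻⁸ × 2.19×10^12 / 3.186 = 38900 W/m².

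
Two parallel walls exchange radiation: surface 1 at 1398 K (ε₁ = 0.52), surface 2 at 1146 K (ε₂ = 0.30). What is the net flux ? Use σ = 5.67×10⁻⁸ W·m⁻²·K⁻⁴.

q ≈ 27900 W/m²

For two large parallel gray plates, q = σ(T₁⁴ − T₂⁴) / (1/ε₁ + 1/ε₂ − 1).
1/ε₁ + 1/ε₂ − 1 = 1/0.52 + 1/0.30 − 1 = 4.256.
T₁⁴ − T₂⁴ = 3.82×10^12 − 1.72×10^12 = 2.09×10^12 K⁴.
q = 5.67×10⁻⁸ × 2.09×10^12 / 4.256 = 27900 W/m².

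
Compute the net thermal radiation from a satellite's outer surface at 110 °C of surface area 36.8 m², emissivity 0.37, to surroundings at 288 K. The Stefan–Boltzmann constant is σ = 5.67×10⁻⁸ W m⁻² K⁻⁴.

Convert: 110 °C = 383 K.
Q = εσA(T⁴ − T_s⁴). T⁴ − T_s⁴ = (383)⁴ − (288)⁴ = 2.15×10^10 − 6.88×10^9 = 1.46×10^10 K⁴.
Q = 0.37 × 5.67×10⁻⁸ × 36.8 × 1.46×10^10 = 11300 W.

Q ≈ 11300 W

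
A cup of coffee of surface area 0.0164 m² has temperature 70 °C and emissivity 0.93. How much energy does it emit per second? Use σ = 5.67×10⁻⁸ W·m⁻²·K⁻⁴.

P ≈ 12.0 W

70 °C = 343 K.
P = εσAT⁴ = 0.93 × 5.67×10⁻⁸ × 0.0164 × (343)⁴ = 0.93 × 5.67×10⁻⁸ × 0.0164 × 1.38×10^10.
P = 12.0 W.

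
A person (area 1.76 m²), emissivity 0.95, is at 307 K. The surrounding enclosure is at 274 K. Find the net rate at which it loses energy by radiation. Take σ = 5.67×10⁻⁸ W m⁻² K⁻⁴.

Q = εσA(T⁴ − T_s⁴). T⁴ − T_s⁴ = (307)⁴ − (274)⁴ = 8.88×10^9 − 5.64×10^9 = 3.25×10^9 K⁴.
Q = 0.95 × 5.67×10⁻⁸ × 1.76 × 3.25×10^9 = 308 W.

Q ≈ 308 W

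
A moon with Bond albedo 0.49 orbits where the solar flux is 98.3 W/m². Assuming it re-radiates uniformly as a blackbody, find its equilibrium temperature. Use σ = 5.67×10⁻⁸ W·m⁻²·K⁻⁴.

T ≈ 122 K

Power absorbed = (1−a)S·πR²; power emitted = 4πR²σT⁴. Equating and cancelling πR²:
T = ((1−a)S / 4σ)^(1/4) = (50.1 / (4 × 5.67×10⁻⁸))^(1/4) = (2.21×10^8)^(1/4).
T = 122 K.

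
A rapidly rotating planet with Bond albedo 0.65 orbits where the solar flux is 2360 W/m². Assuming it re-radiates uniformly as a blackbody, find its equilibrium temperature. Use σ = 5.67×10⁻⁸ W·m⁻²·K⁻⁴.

Power absorbed = (1−a)S·πR²; power emitted = 4πR²σT⁴. Equating and cancelling πR²:
T = ((1−a)S / 4σ)^(1/4) = (826 / (4 × 5.67×10⁻⁸))^(1/4) = (3.64×10^9)^(1/4).
T = 246 K.

T ≈ 246 K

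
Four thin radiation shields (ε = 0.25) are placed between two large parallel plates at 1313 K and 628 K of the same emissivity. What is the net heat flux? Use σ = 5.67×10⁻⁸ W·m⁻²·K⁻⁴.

q ≈ 4560 W/m²

Each of the 5 gaps contributes resistance (2/ε − 1) = 2/0.25 − 1 = 7.000; total = 35.00.
q = σ(T₁⁴ − T₂⁴) / 35.00 = 5.67×10⁻⁸ × 2.82×10^12 / 35.00 = 4560 W/m².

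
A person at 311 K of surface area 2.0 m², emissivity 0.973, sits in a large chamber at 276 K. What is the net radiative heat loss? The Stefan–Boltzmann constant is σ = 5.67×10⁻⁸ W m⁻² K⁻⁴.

Q = εσA(T⁴ − T_s⁴). T⁴ − T_s⁴ = (311)⁴ − (276)⁴ = 9.35×10^9 − 5.80×10^9 = 3.55×10^9 K⁴.
Q = 0.973 × 5.67×10⁻⁸ × 2.00 × 3.55×10^9 = 392 W.

Q ≈ 392 W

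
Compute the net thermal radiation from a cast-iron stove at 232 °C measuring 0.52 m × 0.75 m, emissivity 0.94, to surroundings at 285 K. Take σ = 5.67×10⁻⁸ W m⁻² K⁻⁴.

A = 0.52 × 0.75 = 0.390 m².
Convert: 232 °C = 505 K.
Q = εσA(T⁴ − T_s⁴). T⁴ − T_s⁴ = (505)⁴ − (285)⁴ = 6.50×10^10 − 6.60×10^9 = 5.84×10^10 K⁴.
Q = 0.94 × 5.67×10⁻⁸ × 0.390 × 5.84×10^10 = 1210 W.

Q ≈ 1210 W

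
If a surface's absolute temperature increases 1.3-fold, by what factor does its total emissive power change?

factor ≈ 2.86

P ∝ T⁴, so the power scales as (1.3)⁴ = 2.86.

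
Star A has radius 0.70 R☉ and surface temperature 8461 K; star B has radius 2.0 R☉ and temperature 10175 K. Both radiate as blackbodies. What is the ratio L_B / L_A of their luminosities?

L = 4πR²σT⁴ ∝ R²T⁴, so L_B/L_A = (2.0/0.70)² × (10175/8461)⁴ = 8.16 × 2.09 = 17.1.

L_B/L_A ≈ 17.1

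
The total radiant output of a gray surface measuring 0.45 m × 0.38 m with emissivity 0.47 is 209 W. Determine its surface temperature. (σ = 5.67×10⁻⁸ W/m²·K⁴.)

T ≈ 463 K

A = 0.45 × 0.38 = 0.171 m².
From P = εσAT⁴, T = (P / εσA)^(1/4) = (209 / (0.47 × 5.67×10⁻⁸ × 0.171))^(1/4).
T = (4.59×10^10)^(1/4) = 463 K.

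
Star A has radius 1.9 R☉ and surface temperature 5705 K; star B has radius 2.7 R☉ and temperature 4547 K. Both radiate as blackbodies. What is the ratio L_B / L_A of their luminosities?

L_B/L_A ≈ 0.815

L = 4πR²σT⁴ ∝ R²T⁴, so L_B/L_A = (2.7/1.9)² × (4547/5705)⁴ = 2.02 × 0.404 = 0.815.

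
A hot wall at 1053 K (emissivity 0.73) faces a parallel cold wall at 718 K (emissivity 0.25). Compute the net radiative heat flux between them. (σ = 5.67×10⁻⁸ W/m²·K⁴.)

q ≈ 12500 W/m²

For two large parallel gray plates, q = σ(T₁⁴ − T₂⁴) / (1/ε₁ + 1/ε₂ − 1).
1/ε₁ + 1/ε₂ − 1 = 1/0.73 + 1/0.25 − 1 = 4.370.
T₁⁴ − T₂⁴ = 1.23×10^12 − 2.66×10^11 = 9.64×10^11 K⁴.
q = 5.67×10⁻⁸ × 9.64×10^11 / 4.370 = 12500 W/m².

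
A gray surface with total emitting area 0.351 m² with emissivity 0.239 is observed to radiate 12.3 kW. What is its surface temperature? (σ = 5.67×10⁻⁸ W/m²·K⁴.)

From P = εσAT⁴, T = (P / εσA)^(1/4) = (12300 / (0.239 × 5.67×10⁻⁸ × 0.351))^(1/4).
T = (2.59×10^12)^(1/4) = 1270 K.

T ≈ 1270 K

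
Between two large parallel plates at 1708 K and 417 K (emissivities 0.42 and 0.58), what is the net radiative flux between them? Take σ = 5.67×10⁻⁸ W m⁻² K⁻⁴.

q ≈ 1.55×10^5 W/m²

For two large parallel gray plates, q = σ(T₁⁴ − T₂⁴) / (1/ε₁ + 1/ε₂ − 1).
1/ε₁ + 1/ε₂ − 1 = 1/0.42 + 1/0.58 − 1 = 3.105.
T₁⁴ − T₂⁴ = 8.51×10^12 − 3.02×10^10 = 8.48×10^12 K⁴.
q = 5.67×10⁻⁸ × 8.48×10^12 / 3.105 = 1.55×10^5 W/m².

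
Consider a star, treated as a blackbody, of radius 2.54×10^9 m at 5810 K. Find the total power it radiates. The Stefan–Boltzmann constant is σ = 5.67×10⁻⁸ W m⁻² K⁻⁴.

A = 4πr² = 4π × (2.54×10^9)² = 8.11×10^19 m².
P = σAT⁴ = 5.67×10⁻⁸ × 8.11×10^19 × (5810)⁴ = 5.67×10⁻⁸ × 8.11×10^19 × 1.14×10^15.
P = 5.24×10^27 W.

P ≈ 5.24×10^27 W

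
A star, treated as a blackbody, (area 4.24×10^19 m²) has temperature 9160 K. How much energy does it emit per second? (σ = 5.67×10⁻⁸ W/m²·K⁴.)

P = σAT⁴ = 5.67×10⁻⁸ × 4.24×10^19 × (9160)⁴ = 5.67×10⁻⁸ × 4.24×10^19 × 7.04×10^15.
P = 1.69×10^28 W.

P ≈ 1.69×10^28 W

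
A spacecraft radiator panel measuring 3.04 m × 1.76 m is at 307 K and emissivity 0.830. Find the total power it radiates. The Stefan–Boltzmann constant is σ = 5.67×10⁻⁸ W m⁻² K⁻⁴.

P ≈ 2240 W

A = 3.04 × 1.76 = 5.35 m².
Stefan–Boltzmann: P = εσAT⁴ = 0.830 × 5.67×10⁻⁸ × 5.35 × (307)⁴ = 0.830 × 5.67×10⁻⁸ × 5.35 × 8.88×10^9.
P = 2240 W.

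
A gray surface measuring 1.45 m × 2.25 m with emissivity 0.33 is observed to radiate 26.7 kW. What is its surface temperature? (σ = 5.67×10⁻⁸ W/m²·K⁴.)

A = 1.45 × 2.25 = 3.26 m².
From P = εσAT⁴, T = (P / εσA)^(1/4) = (26700 / (0.33 × 5.67×10⁻⁸ × 3.26))^(1/4).
T = (4.37×10^11)^(1/4) = 813 K.

T ≈ 813 K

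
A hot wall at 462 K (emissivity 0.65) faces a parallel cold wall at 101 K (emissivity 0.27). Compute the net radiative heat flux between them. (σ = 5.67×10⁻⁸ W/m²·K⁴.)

For two large parallel gray plates, q = σ(T₁⁴ − T₂⁴) / (1/ε₁ + 1/ε₂ − 1).
1/ε₁ + 1/ε₂ − 1 = 1/0.65 + 1/0.27 − 1 = 4.242.
T₁⁴ − T₂⁴ = 4.56×10^10 − 1.04×10^8 = 4.55×10^10 K⁴.
q = 5.67×10⁻⁸ × 4.55×10^10 / 4.242 = 608 W/m².

q ≈ 608 W/m²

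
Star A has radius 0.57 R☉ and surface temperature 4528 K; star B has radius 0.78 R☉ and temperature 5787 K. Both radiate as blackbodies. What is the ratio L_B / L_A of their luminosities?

L_B/L_A ≈ 5.00

L = 4πR²σT⁴ ∝ R²T⁴, so L_B/L_A = (0.78/0.57)² × (5787/4528)⁴ = 1.87 × 2.67 = 5.00.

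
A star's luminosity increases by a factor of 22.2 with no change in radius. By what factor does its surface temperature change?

factor ≈ 2.17

P ∝ T⁴ ⇒ T ∝ P^(1/4), so T scales by (22.2)^(1/4) = 2.17.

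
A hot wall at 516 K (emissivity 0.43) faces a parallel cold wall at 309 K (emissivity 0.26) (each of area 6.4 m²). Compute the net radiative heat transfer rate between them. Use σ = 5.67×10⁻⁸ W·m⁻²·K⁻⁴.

For two large parallel gray plates, q = σ(T₁⁴ − T₂⁴) / (1/ε₁ + 1/ε₂ − 1).
1/ε₁ + 1/ε₂ − 1 = 1/0.43 + 1/0.26 − 1 = 5.172.
T₁⁴ − T₂⁴ = 7.09×10^10 − 9.12×10^9 = 6.18×10^10 K⁴.
q = 5.67×10⁻⁸ × 6.18×10^10 / 5.172 = 677 W/m².
Q = q·A = 677 × 6.4 = 4330 W.

Q ≈ 4330 W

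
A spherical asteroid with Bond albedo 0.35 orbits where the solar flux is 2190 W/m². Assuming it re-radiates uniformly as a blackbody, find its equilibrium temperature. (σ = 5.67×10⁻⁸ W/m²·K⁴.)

T ≈ 281 K

Power absorbed = (1−a)S·πR²; power emitted = 4πR²σT⁴. Equating and cancelling πR²:
T = ((1−a)S / 4σ)^(1/4) = (1420 / (4 × 5.67×10⁻⁸))^(1/4) = (6.28×10^9)^(1/4).
T = 281 K.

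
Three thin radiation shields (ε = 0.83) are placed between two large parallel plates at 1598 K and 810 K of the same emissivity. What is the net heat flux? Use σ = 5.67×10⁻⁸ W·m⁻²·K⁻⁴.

Each of the 4 gaps contributes resistance (2/ε − 1) = 2/0.83 − 1 = 1.410; total = 5.639.
q = σ(T₁⁴ − T₂⁴) / 5.639 = 5.67×10⁻⁸ × 6.09×10^12 / 5.639 = 61200 W/m².

q ≈ 61200 W/m²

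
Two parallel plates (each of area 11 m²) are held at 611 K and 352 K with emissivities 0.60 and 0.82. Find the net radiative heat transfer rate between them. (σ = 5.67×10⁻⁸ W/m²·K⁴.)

For two large parallel gray plates, q = σ(T₁⁴ − T₂⁴) / (1/ε₁ + 1/ε₂ − 1).
1/ε₁ + 1/ε₂ − 1 = 1/0.60 + 1/0.82 − 1 = 1.886.
T₁⁴ − T₂⁴ = 1.39×10^11 − 1.54×10^10 = 1.24×10^11 K⁴.
q = 5.67×10⁻⁸ × 1.24×10^11 / 1.886 = 3730 W/m².
Q = q·A = 3730 × 11 = 41000 W.

Q ≈ 41000 W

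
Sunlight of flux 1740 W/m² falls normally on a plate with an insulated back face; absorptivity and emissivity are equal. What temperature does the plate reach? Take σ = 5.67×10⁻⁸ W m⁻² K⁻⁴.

T ≈ 419 K

Absorbed flux αS = emitted flux εσT⁴ (one radiating face); with α = ε, T = (S/σ)^(1/4).
T = (1740 / 5.67×10⁻⁸)^(1/4) = (3.07×10^10)^(1/4).
T = 419 K.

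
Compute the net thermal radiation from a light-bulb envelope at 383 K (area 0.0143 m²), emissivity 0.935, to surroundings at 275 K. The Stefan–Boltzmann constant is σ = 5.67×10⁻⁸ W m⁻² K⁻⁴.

Q ≈ 12.0 W

Q = εσA(T⁴ − T_s⁴). T⁴ − T_s⁴ = (383)⁴ − (275)⁴ = 2.15×10^10 − 5.72×10^9 = 1.58×10^10 K⁴.
Q = 0.935 × 5.67×10⁻⁸ × 0.0143 × 1.58×10^10 = 12.0 W.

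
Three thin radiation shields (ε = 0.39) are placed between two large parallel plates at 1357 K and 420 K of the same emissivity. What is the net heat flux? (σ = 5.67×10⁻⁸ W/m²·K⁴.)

Each of the 4 gaps contributes resistance (2/ε − 1) = 2/0.39 − 1 = 4.128; total = 16.51.
q = σ(T₁⁴ − T₂⁴) / 16.51 = 5.67×10⁻⁸ × 3.36×10^12 / 16.51 = 11500 W/m².

q ≈ 11500 W/m²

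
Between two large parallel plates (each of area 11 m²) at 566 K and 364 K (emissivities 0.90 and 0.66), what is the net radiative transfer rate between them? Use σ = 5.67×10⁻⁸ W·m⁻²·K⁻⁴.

For two large parallel gray plates, q = σ(T₁⁴ − T₂⁴) / (1/ε₁ + 1/ε₂ − 1).
1/ε₁ + 1/ε₂ − 1 = 1/0.90 + 1/0.66 − 1 = 1.626.
T₁⁴ − T₂⁴ = 1.03×10^11 − 1.76×10^10 = 8.51×10^10 K⁴.
q = 5.67×10⁻⁸ × 8.51×10^10 / 1.626 = 2970 W/m².
Q = q·A = 2970 × 11 = 32600 W.

Q ≈ 32600 W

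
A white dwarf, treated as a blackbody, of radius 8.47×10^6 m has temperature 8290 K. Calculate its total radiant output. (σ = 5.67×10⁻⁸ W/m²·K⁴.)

A = 4πr² = 4π × (8.47×10^6)² = 9.02×10^14 m².
P = σAT⁴ = 5.67×10⁻⁸ × 9.02×10^14 × (8290)⁴ = 5.67×10⁻⁸ × 9.02×10^14 × 4.72×10^15.
P = 2.41×10^23 W.

P ≈ 2.41×10^23 W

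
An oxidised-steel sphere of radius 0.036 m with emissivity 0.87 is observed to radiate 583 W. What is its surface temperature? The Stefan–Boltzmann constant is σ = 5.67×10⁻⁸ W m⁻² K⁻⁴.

A = 4πr² = 4π × (0.036)² = 0.0163 m².
From P = εσAT⁴, T = (P / εσA)^(1/4) = (583 / (0.87 × 5.67×10⁻⁸ × 0.0163))^(1/4).
T = (7.26×10^11)^(1/4) = 923 K.

T ≈ 923 K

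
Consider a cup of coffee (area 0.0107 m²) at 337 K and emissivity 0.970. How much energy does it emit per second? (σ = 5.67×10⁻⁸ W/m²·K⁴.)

P ≈ 7.59 W

P = εσAT⁴ = 0.970 × 5.67×10⁻⁸ × 0.0107 × (337)⁴ = 0.970 × 5.67×10⁻⁸ × 0.0107 × 1.29×10^10.
P = 7.59 W.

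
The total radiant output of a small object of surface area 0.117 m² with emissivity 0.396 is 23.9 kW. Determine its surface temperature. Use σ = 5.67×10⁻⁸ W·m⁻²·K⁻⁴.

T ≈ 1740 K

From P = εσAT⁴, T = (P / εσA)^(1/4) = (23900 / (0.396 × 5.67×10⁻⁸ × 0.117))^(1/4).
T = (9.10×10^12)^(1/4) = 1740 K.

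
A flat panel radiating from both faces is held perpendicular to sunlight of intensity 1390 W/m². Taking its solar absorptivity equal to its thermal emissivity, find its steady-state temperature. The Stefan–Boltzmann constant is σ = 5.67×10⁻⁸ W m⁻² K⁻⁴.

Absorbed flux αS = emitted flux 2εσT⁴ per unit area; with α = ε this gives T = (S/2σ)^(1/4).
T = (1390 / (2 × 5.67×10⁻⁸))^(1/4) = (1.23×10^10)^(1/4).
T = 333 K.

T ≈ 333 K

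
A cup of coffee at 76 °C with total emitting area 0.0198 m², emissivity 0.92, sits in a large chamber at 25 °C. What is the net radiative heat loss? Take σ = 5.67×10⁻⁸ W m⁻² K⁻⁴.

Q ≈ 7.18 W

Convert: 76 °C = 349 K; 25 °C = 298 K.
Q = εσA(T⁴ − T_s⁴). T⁴ − T_s⁴ = (349)⁴ − (298)⁴ = 1.48×10^10 − 7.89×10^9 = 6.95×10^9 K⁴.
Q = 0.92 × 5.67×10⁻⁸ × 0.0198 × 6.95×10^9 = 7.18 W.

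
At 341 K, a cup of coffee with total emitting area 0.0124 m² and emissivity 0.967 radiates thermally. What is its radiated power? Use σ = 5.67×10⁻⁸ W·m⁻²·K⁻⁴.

Stefan–Boltzmann: P = εσAT⁴ = 0.967 × 5.67×10⁻⁸ × 0.0124 × (341)⁴ = 0.967 × 5.67×10⁻⁸ × 0.0124 × 1.35×10^10.
P = 9.19 W.

P ≈ 9.19 W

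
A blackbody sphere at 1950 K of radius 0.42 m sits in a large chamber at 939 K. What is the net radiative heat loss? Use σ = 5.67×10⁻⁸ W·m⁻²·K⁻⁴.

Q ≈ 1.72×10^6 W

A = 4πr² = 4π × (0.42)² = 2.22 m².
Q = σA(T⁴ − T_s⁴). T⁴ − T_s⁴ = (1950)⁴ − (939)⁴ = 1.45×10^13 − 7.77×10^11 = 1.37×10^13 K⁴.
Q = 5.67×10⁻⁸ × 2.22 × 1.37×10^13 = 1.72×10^6 W.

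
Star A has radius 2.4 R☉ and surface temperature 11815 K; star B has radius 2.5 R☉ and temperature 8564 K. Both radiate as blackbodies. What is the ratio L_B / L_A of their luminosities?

L = 4πR²σT⁴ ∝ R²T⁴, so L_B/L_A = (2.5/2.4)² × (8564/11815)⁴ = 1.09 × 0.276 = 0.300.

L_B/L_A ≈ 0.300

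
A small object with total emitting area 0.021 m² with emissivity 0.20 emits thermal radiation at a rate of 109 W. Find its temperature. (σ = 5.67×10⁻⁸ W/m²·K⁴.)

T ≈ 823 K

From P = εσAT⁴, T = (P / εσA)^(1/4) = (109 / (0.20 × 5.67×10⁻⁸ × 0.0210))^(1/4).
T = (4.58×10^11)^(1/4) = 823 K.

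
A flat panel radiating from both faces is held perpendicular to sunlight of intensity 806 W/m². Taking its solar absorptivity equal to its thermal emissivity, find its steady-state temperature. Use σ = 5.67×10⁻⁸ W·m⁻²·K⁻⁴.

Absorbed flux αS = emitted flux 2εσT⁴ per unit area; with α = ε this gives T = (S/2σ)^(1/4).
T = (806 / (2 × 5.67×10⁻⁸))^(1/4) = (7.11×10^9)^(1/4).
T = 290 K.

T ≈ 290 K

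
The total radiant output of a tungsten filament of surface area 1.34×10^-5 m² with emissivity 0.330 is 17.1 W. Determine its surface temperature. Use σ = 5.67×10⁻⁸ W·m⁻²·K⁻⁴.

T ≈ 2870 K

From P = εσAT⁴, T = (P / εσA)^(1/4) = (17.1 / (0.330 × 5.67×10⁻⁸ × 1.34×10^-5))^(1/4).
T = (6.82×10^13)^(1/4) = 2870 K.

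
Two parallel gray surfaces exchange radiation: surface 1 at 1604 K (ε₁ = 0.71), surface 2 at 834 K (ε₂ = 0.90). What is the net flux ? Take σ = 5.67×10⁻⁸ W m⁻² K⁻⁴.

q ≈ 2.29×10^5 W/m²

For two large parallel gray plates, q = σ(T₁⁴ − T₂⁴) / (1/ε₁ + 1/ε₂ − 1).
1/ε₁ + 1/ε₂ − 1 = 1/0.71 + 1/0.90 − 1 = 1.520.
T₁⁴ − T₂⁴ = 6.62×10^12 − 4.84×10^11 = 6.14×10^12 K⁴.
q = 5.67×10⁻⁸ × 6.14×10^12 / 1.520 = 2.29×10^5 W/m².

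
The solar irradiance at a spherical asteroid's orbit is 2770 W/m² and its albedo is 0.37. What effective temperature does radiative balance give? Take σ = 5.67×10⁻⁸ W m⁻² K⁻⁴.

Power absorbed = (1−a)S·πR²; power emitted = 4πR²σT⁴. Equating and cancelling πR²:
T = ((1−a)S / 4σ)^(1/4) = (1750 / (4 × 5.67×10⁻⁸))^(1/4) = (7.69×10^9)^(1/4).
T = 296 K.

T ≈ 296 K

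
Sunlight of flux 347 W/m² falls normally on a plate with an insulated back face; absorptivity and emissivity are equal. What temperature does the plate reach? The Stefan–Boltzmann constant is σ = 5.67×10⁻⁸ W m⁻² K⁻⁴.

T ≈ 280 K

Absorbed flux αS = emitted flux εσT⁴ (one radiating face); with α = ε, T = (S/σ)^(1/4).
T = (347 / 5.67×10⁻⁸)^(1/4) = (6.12×10^9)^(1/4).
T = 280 K.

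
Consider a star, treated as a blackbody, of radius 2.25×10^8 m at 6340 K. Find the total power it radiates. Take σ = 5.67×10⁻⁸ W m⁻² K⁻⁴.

A = 4πr² = 4π × (2.25×10^8)² = 6.36×10^17 m².
P = σAT⁴ = 5.67×10⁻⁸ × 6.36×10^17 × (6340)⁴ = 5.67×10⁻⁸ × 6.36×10^17 × 1.62×10^15.
P = 5.83×10^25 W.

P ≈ 5.83×10^25 W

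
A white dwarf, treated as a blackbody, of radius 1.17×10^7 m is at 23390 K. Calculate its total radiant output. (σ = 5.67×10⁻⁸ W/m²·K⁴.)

A = 4πr² = 4π × (1.17×10^7)² = 1.72×10^15 m².
P = σAT⁴ = 5.67×10⁻⁸ × 1.72×10^15 × (23390)⁴ = 5.67×10⁻⁸ × 1.72×10^15 × 2.99×10^17.
P = 2.92×10^25 W.

P ≈ 2.92×10^25 W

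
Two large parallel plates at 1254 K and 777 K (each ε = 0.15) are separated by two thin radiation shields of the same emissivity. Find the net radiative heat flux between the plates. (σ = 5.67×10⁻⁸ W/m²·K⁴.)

Each of the 3 gaps contributes resistance (2/ε − 1) = 2/0.15 − 1 = 12.33; total = 37.00.
q = σ(T₁⁴ − T₂⁴) / 37.00 = 5.67×10⁻⁸ × 2.11×10^12 / 37.00 = 3230 W/m².

q ≈ 3230 W/m²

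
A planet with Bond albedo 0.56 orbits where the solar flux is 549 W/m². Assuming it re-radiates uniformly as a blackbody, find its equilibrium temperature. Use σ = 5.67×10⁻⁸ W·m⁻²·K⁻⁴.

Power absorbed = (1−a)S·πR²; power emitted = 4πR²σT⁴. Equating and cancelling πR²:
T = ((1−a)S / 4σ)^(1/4) = (242 / (4 × 5.67×10⁻⁸))^(1/4) = (1.07×10^9)^(1/4).
T = 181 K.

T ≈ 181 K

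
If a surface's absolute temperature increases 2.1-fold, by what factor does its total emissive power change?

P ∝ T⁴, so the power scales as (2.1)⁴ = 19.4.

factor ≈ 19.4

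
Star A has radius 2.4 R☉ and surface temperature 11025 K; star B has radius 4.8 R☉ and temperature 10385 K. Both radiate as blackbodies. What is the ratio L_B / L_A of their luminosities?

L = 4πR²σT⁴ ∝ R²T⁴, so L_B/L_A = (4.8/2.4)² × (10385/11025)⁴ = 4.00 × 0.787 = 3.15.

L_B/L_A ≈ 3.15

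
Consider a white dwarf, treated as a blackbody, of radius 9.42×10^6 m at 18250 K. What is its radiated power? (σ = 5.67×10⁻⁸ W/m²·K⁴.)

A = 4πr² = 4π × (9.42×10^6)² = 1.12×10^15 m².
P = σAT⁴ = 5.67×10⁻⁸ × 1.12×10^15 × (18250)⁴ = 5.67×10⁻⁸ × 1.12×10^15 × 1.11×10^17.
P = 7.01×10^24 W.

P ≈ 7.01×10^24 W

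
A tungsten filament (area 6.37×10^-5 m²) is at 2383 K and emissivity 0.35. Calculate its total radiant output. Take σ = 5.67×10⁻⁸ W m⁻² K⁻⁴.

P = εσAT⁴ = 0.35 × 5.67×10⁻⁸ × 6.37×10^-5 × (2383)⁴ = 0.35 × 5.67×10⁻⁸ × 6.37×10^-5 × 3.22×10^13.
P = 40.8 W.

P ≈ 40.8 W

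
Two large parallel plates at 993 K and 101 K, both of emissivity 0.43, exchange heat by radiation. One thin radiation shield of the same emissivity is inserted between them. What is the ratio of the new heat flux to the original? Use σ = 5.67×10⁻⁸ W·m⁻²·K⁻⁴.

With N identical shields there are N+1 = 2 gaps in series, each with the same radiative resistance, so the flux falls to 1/(N+1) of its unshielded value.

ratio ≈ 0.500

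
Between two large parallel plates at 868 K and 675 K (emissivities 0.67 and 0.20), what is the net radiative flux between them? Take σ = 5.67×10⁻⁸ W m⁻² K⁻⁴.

q ≈ 3720 W/m²

For two large parallel gray plates, q = σ(T₁⁴ − T₂⁴) / (1/ε₁ + 1/ε₂ − 1).
1/ε₁ + 1/ε₂ − 1 = 1/0.67 + 1/0.20 − 1 = 5.493.
T₁⁴ − T₂⁴ = 5.68×10^11 − 2.08×10^11 = 3.60×10^11 K⁴.
q = 5.67×10⁻⁸ × 3.60×10^11 / 5.493 = 3720 W/m².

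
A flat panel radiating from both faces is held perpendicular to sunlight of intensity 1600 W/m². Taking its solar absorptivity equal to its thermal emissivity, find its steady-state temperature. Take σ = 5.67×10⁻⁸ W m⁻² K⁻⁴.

Absorbed flux αS = emitted flux 2εσT⁴ per unit area; with α = ε this gives T = (S/2σ)^(1/4).
T = (1600 / (2 × 5.67×10⁻⁸))^(1/4) = (1.41×10^10)^(1/4).
T = 345 K.

T ≈ 345 K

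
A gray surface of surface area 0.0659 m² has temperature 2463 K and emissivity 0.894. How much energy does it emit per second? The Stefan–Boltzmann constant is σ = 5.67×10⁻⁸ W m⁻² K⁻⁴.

P ≈ 1.23×10^5 W

Stefan–Boltzmann: P = εσAT⁴ = 0.894 × 5.67×10⁻⁸ × 0.0659 × (2463)⁴ = 0.894 × 5.67×10⁻⁸ × 0.0659 × 3.68×10^13.
P = 1.23×10^5 W.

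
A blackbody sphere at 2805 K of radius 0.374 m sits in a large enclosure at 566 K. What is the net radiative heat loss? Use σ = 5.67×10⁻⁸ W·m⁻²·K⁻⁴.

Q ≈ 6.16×10^6 W

A = 4πr² = 4π × (0.374)² = 1.76 m².
Q = σA(T⁴ − T_s⁴). T⁴ − T_s⁴ = (2805)⁴ − (566)⁴ = 6.19×10^13 − 1.03×10^11 = 6.18×10^13 K⁴.
Q = 5.67×10⁻⁸ × 1.76 × 6.18×10^13 = 6.16×10^6 W.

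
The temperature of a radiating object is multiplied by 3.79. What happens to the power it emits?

factor ≈ 206

P ∝ T⁴, so the power scales as (3.79)⁴ = 206.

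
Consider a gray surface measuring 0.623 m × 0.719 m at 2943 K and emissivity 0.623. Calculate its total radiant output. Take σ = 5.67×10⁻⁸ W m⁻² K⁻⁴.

A = 0.623 × 0.719 = 0.448 m².
P = εσAT⁴ = 0.623 × 5.67×10⁻⁸ × 0.448 × (2943)⁴ = 0.623 × 5.67×10⁻⁸ × 0.448 × 7.50×10^13.
P = 1.19×10^6 W.

P ≈ 1.19×10^6 W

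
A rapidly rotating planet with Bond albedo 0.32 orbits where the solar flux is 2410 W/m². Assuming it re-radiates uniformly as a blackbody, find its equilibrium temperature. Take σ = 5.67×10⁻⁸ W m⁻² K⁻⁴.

Power absorbed = (1−a)S·πR²; power emitted = 4πR²σT⁴. Equating and cancelling πR²:
T = ((1−a)S / 4σ)^(1/4) = (1640 / (4 × 5.67×10⁻⁸))^(1/4) = (7.23×10^9)^(1/4).
T = 292 K.

T ≈ 292 K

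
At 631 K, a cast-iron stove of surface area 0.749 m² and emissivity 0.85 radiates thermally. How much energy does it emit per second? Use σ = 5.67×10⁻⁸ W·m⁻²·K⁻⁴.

Stefan–Boltzmann: P = εσAT⁴ = 0.85 × 5.67×10⁻⁸ × 0.749 × (631)⁴ = 0.85 × 5.67×10⁻⁸ × 0.749 × 1.59×10^11.
P = 5720 W.

P ≈ 5720 W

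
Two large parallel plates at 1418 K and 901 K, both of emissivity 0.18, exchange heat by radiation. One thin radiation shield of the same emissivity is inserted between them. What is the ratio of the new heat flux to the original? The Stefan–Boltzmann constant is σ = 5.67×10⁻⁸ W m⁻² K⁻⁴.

With N identical shields there are N+1 = 2 gaps in series, each with the same radiative resistance, so the flux falls to 1/(N+1) of its unshielded value.

ratio ≈ 0.500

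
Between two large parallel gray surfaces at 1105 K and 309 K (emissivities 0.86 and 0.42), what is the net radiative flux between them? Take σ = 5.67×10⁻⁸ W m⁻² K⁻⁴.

For two large parallel gray plates, q = σ(T₁⁴ − T₂⁴) / (1/ε₁ + 1/ε₂ − 1).
1/ε₁ + 1/ε₂ − 1 = 1/0.86 + 1/0.42 − 1 = 2.544.
T₁⁴ − T₂⁴ = 1.49×10^12 − 9.12×10^9 = 1.48×10^12 K⁴.
q = 5.67×10⁻⁸ × 1.48×10^12 / 2.544 = 33000 W/m².

q ≈ 33000 W/m²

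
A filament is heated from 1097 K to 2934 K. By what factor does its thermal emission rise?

ratio ≈ 51.2

P ∝ T⁴, so the ratio is (2934/1097)⁴ = (2.675)⁴ = 51.2.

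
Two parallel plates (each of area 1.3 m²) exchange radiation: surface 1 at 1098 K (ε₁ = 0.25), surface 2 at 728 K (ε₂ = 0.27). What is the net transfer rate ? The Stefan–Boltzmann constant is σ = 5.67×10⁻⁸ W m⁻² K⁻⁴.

For two large parallel gray plates, q = σ(T₁⁴ − T₂⁴) / (1/ε₁ + 1/ε₂ − 1).
1/ε₁ + 1/ε₂ − 1 = 1/0.25 + 1/0.27 − 1 = 6.704.
T₁⁴ − T₂⁴ = 1.45×10^12 − 2.81×10^11 = 1.17×10^12 K⁴.
q = 5.67×10⁻⁸ × 1.17×10^12 / 6.704 = 9920 W/m².
Q = q·A = 9920 × 1.3 = 12900 W.

Q ≈ 12900 W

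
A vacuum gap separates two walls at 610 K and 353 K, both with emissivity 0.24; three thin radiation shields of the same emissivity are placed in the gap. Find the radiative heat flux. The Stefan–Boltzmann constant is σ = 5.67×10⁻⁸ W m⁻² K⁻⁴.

Each of the 4 gaps contributes resistance (2/ε − 1) = 2/0.24 − 1 = 7.333; total = 29.33.
q = σ(T₁⁴ − T₂⁴) / 29.33 = 5.67×10⁻⁸ × 1.23×10^11 / 29.33 = 238 W/m².

q ≈ 238 W/m²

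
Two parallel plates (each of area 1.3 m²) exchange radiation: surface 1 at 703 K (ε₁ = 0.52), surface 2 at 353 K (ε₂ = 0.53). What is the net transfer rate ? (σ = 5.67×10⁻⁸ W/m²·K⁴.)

For two large parallel gray plates, q = σ(T₁⁴ − T₂⁴) / (1/ε₁ + 1/ε₂ − 1).
1/ε₁ + 1/ε₂ − 1 = 1/0.52 + 1/0.53 − 1 = 2.810.
T₁⁴ − T₂⁴ = 2.44×10^11 − 1.55×10^10 = 2.29×10^11 K⁴.
q = 5.67×10⁻⁸ × 2.29×10^11 / 2.810 = 4620 W/m².
Q = q·A = 4620 × 1.3 = 6000 W.

Q ≈ 6000 W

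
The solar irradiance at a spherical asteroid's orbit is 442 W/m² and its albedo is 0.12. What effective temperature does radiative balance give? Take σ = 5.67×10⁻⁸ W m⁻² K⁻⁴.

Power absorbed = (1−a)S·πR²; power emitted = 4πR²σT⁴. Equating and cancelling πR²:
T = ((1−a)S / 4σ)^(1/4) = (389 / (4 × 5.67×10⁻⁸))^(1/4) = (1.71×10^9)^(1/4).
T = 204 K.

T ≈ 204 K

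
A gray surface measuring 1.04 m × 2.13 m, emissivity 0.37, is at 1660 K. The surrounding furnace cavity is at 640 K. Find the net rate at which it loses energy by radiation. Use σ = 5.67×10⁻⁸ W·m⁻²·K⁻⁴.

Q ≈ 3.45×10^5 W

A = 1.04 × 2.13 = 2.22 m².
Q = εσA(T⁴ − T_s⁴). T⁴ − T_s⁴ = (1660)⁴ − (640)⁴ = 7.59×10^12 − 1.68×10^11 = 7.43×10^12 K⁴.
Q = 0.37 × 5.67×10⁻⁸ × 2.22 × 7.43×10^12 = 3.45×10^5 W.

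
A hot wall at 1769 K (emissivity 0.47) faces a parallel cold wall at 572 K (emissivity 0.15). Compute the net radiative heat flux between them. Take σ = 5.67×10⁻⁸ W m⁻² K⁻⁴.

For two large parallel gray plates, q = σ(T₁⁴ − T₂⁴) / (1/ε₁ + 1/ε₂ − 1).
1/ε₁ + 1/ε₂ − 1 = 1/0.47 + 1/0.15 − 1 = 7.794.
T₁⁴ − T₂⁴ = 9.79×10^12 − 1.07×10^11 = 9.69×10^12 K⁴.
q = 5.67×10⁻⁸ × 9.69×10^12 / 7.794 = 70500 W/m².

q ≈ 70500 W/m²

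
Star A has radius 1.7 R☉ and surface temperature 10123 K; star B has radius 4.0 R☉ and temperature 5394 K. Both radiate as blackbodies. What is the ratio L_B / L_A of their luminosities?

L_B/L_A ≈ 0.446

L = 4πR²σT⁴ ∝ R²T⁴, so L_B/L_A = (4.0/1.7)² × (5394/10123)⁴ = 5.54 × 0.0806 = 0.446.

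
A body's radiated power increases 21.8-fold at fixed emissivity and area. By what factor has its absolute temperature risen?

factor ≈ 2.16

P ∝ T⁴ ⇒ T ∝ P^(1/4), so T scales by (21.8)^(1/4) = 2.16.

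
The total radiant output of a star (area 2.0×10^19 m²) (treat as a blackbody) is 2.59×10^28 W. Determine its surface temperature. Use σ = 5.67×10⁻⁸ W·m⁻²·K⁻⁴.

From P = σAT⁴, T = (P / σA)^(1/4) = (2.59×10^28 / (5.67×10⁻⁸ × 2.00×10^19))^(1/4).
T = (2.28×10^16)^(1/4) = 12300 K.

T ≈ 12300 K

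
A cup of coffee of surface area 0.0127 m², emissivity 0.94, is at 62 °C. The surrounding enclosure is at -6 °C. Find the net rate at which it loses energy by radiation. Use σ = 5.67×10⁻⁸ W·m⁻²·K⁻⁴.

Convert: 62 °C = 335 K; -6 °C = 267 K.
Q = εσA(T⁴ − T_s⁴). T⁴ − T_s⁴ = (335)⁴ − (267)⁴ = 1.26×10^10 − 5.08×10^9 = 7.51×10^9 K⁴.
Q = 0.94 × 5.67×10⁻⁸ × 0.0127 × 7.51×10^9 = 5.08 W.

Q ≈ 5.08 W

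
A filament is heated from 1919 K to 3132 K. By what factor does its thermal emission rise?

ratio ≈ 7.10

P ∝ T⁴, so the ratio is (3132/1919)⁴ = (1.632)⁴ = 7.10.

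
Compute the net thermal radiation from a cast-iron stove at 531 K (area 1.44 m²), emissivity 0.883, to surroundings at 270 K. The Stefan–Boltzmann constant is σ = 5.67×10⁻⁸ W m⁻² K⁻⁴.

Q ≈ 5350 W

Q = εσA(T⁴ − T_s⁴). T⁴ − T_s⁴ = (531)⁴ − (270)⁴ = 7.95×10^10 − 5.31×10^9 = 7.42×10^10 K⁴.
Q = 0.883 × 5.67×10⁻⁸ × 1.44 × 7.42×10^10 = 5350 W.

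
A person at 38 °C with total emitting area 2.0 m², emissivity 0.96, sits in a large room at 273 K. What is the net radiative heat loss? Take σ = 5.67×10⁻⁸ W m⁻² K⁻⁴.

Q ≈ 414 W

Convert: 38 °C = 311 K.
Q = εσA(T⁴ − T_s⁴). T⁴ − T_s⁴ = (311)⁴ − (273)⁴ = 9.35×10^9 − 5.55×10^9 = 3.80×10^9 K⁴.
Q = 0.96 × 5.67×10⁻⁸ × 2.00 × 3.80×10^9 = 414 W.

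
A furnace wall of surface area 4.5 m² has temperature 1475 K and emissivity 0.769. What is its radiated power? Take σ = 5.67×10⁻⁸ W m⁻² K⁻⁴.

P = εσAT⁴ = 0.769 × 5.67×10⁻⁸ × 4.50 × (1475)⁴ = 0.769 × 5.67×10⁻⁸ × 4.50 × 4.73×10^12.
P = 9.29×10^5 W.

P ≈ 9.29×10^5 W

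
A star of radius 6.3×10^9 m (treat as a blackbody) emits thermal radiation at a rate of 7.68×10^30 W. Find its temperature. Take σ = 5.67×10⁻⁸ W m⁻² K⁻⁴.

A = 4πr² = 4π × (6.3×10^9)² = 4.99×10^20 m².
From P = σAT⁴, T = (P / σA)^(1/4) = (7.68×10^30 / (5.67×10⁻⁸ × 4.99×10^20))^(1/4).
T = (2.72×10^17)^(1/4) = 22800 K.

T ≈ 22800 K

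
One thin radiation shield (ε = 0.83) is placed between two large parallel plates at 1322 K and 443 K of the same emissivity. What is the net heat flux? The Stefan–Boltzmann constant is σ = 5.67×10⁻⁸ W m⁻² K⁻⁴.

q ≈ 60700 W/m²

Each of the 2 gaps contributes resistance (2/ε − 1) = 2/0.83 − 1 = 1.410; total = 2.819.
q = σ(T₁⁴ − T₂⁴) / 2.819 = 5.67×10⁻⁸ × 3.02×10^12 / 2.819 = 60700 W/m².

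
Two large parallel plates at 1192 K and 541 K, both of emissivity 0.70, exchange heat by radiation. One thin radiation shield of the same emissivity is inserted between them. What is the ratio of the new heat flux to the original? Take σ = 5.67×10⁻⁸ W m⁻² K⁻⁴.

ratio ≈ 0.500

With N identical shields there are N+1 = 2 gaps in series, each with the same radiative resistance, so the flux falls to 1/(N+1) of its unshielded value.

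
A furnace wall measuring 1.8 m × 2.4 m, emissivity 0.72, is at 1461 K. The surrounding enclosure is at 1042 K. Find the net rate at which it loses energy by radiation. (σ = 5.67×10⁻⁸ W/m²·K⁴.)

Q ≈ 5.96×10^5 W

A = 1.8 × 2.4 = 4.32 m².
Q = εσA(T⁴ − T_s⁴). T⁴ − T_s⁴ = (1461)⁴ − (1042)⁴ = 4.56×10^12 − 1.18×10^12 = 3.38×10^12 K⁴.
Q = 0.72 × 5.67×10⁻⁸ × 4.32 × 3.38×10^12 = 5.96×10^5 W.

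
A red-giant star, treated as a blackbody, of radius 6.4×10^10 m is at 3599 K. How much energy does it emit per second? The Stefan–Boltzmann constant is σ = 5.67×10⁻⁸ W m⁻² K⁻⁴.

P ≈ 4.90×10^29 W

A = 4πr² = 4π × (6.4×10^10)² = 5.15×10^22 m².
P = σAT⁴ = 5.67×10⁻⁸ × 5.15×10^22 × (3599)⁴ = 5.67×10⁻⁸ × 5.15×10^22 × 1.68×10^14.
P = 4.90×10^29 W.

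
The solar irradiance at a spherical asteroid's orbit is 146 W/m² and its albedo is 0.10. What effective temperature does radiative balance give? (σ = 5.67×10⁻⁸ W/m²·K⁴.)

Power absorbed = (1−a)S·πR²; power emitted = 4πR²σT⁴. Equating and cancelling πR²:
T = ((1−a)S / 4σ)^(1/4) = (131 / (4 × 5.67×10⁻⁸))^(1/4) = (5.79×10^8)^(1/4).
T = 155 K.

T ≈ 155 K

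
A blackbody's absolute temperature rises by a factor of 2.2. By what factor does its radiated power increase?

P ∝ T⁴, so the power scales as (2.2)⁴ = 23.4.

factor ≈ 23.4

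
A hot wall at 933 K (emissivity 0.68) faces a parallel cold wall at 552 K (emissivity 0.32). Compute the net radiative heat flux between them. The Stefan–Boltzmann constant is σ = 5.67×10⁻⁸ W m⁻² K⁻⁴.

q ≈ 10500 W/m²

For two large parallel gray plates, q = σ(T₁⁴ − T₂⁴) / (1/ε₁ + 1/ε₂ − 1).
1/ε₁ + 1/ε₂ − 1 = 1/0.68 + 1/0.32 − 1 = 3.596.
T₁⁴ − T₂⁴ = 7.58×10^11 − 9.28×10^10 = 6.65×10^11 K⁴.
q = 5.67×10⁻⁸ × 6.65×10^11 / 3.596 = 10500 W/m².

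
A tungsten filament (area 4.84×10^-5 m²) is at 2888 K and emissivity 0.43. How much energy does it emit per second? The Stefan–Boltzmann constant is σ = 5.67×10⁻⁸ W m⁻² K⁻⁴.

P = εσAT⁴ = 0.43 × 5.67×10⁻⁸ × 4.84×10^-5 × (2888)⁴ = 0.43 × 5.67×10⁻⁸ × 4.84×10^-5 × 6.96×10^13.
P = 82.1 W.

P ≈ 82.1 W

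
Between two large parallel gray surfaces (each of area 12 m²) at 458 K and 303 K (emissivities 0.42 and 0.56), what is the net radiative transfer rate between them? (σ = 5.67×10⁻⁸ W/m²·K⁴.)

For two large parallel gray plates, q = σ(T₁⁴ − T₂⁴) / (1/ε₁ + 1/ε₂ − 1).
1/ε₁ + 1/ε₂ − 1 = 1/0.42 + 1/0.56 − 1 = 3.167.
T₁⁴ − T₂⁴ = 4.40×10^10 − 8.43×10^9 = 3.56×10^10 K⁴.
q = 5.67×10⁻⁸ × 3.56×10^10 / 3.167 = 637 W/m².
Q = q·A = 637 × 12 = 7640 W.

Q ≈ 7640 W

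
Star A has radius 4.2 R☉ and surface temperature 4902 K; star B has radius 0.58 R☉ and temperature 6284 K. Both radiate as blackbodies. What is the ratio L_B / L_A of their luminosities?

L_B/L_A ≈ 0.0515

L = 4πR²σT⁴ ∝ R²T⁴, so L_B/L_A = (0.58/4.2)² × (6284/4902)⁴ = 0.0191 × 2.70 = 0.0515.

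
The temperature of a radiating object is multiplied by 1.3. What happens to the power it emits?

factor ≈ 2.86

P ∝ T⁴, so the power scales as (1.3)⁴ = 2.86.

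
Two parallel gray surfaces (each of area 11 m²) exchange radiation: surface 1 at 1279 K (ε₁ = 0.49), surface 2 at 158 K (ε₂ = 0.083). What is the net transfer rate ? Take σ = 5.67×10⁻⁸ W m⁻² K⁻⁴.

For two large parallel gray plates, q = σ(T₁⁴ − T₂⁴) / (1/ε₁ + 1/ε₂ − 1).
1/ε₁ + 1/ε₂ − 1 = 1/0.49 + 1/0.083 − 1 = 13.09.
T₁⁴ − T₂⁴ = 2.68×10^12 − 6.23×10^8 = 2.68×10^12 K⁴.
q = 5.67×10⁻⁸ × 2.68×10^12 / 13.09 = 11600 W/m².
Q = q·A = 11600 × 11 = 1.27×10^5 W.

Q ≈ 1.27×10^5 W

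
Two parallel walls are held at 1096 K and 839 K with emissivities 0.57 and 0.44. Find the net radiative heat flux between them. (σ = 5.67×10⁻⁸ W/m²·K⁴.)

For two large parallel gray plates, q = σ(T₁⁴ − T₂⁴) / (1/ε₁ + 1/ε₂ − 1).
1/ε₁ + 1/ε₂ − 1 = 1/0.57 + 1/0.44 − 1 = 3.027.
T₁⁴ − T₂⁴ = 1.44×10^12 − 4.96×10^11 = 9.47×10^11 K⁴.
q = 5.67×10⁻⁸ × 9.47×10^11 / 3.027 = 17700 W/m².

q ≈ 17700 W/m²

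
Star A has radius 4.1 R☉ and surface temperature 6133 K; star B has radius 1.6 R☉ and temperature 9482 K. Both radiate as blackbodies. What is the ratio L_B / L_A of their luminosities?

L = 4πR²σT⁴ ∝ R²T⁴, so L_B/L_A = (1.6/4.1)² × (9482/6133)⁴ = 0.152 × 5.71 = 0.870.

L_B/L_A ≈ 0.870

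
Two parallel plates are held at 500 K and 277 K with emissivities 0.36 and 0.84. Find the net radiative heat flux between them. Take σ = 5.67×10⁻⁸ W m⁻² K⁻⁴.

q ≈ 1080 W/m²

For two large parallel gray plates, q = σ(T₁⁴ − T₂⁴) / (1/ε₁ + 1/ε₂ − 1).
1/ε₁ + 1/ε₂ − 1 = 1/0.36 + 1/0.84 − 1 = 2.968.
T₁⁴ − T₂⁴ = 6.25×10^10 − 5.89×10^9 = 5.66×10^10 K⁴.
q = 5.67×10⁻⁸ × 5.66×10^10 / 2.968 = 1080 W/m².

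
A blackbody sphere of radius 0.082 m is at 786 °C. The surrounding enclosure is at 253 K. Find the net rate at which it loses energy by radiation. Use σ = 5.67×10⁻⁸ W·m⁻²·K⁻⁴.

A = 4πr² = 4π × (0.082)² = 0.0845 m².
Convert: 786 °C = 1059 K.
Q = σA(T⁴ − T_s⁴). T⁴ − T_s⁴ = (1059)⁴ − (253)⁴ = 1.26×10^12 − 4.10×10^9 = 1.25×10^12 K⁴.
Q = 5.67×10⁻⁸ × 0.0845 × 1.25×10^12 = 6010 W.

Q ≈ 6010 W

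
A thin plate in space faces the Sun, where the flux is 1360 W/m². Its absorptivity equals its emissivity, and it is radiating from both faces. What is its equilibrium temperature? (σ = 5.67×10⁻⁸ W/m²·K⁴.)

T ≈ 331 K

Absorbed flux αS = emitted flux 2εσT⁴ per unit area; with α = ε this gives T = (S/2σ)^(1/4).
T = (1360 / (2 × 5.67×10⁻⁸))^(1/4) = (1.20×10^10)^(1/4).
T = 331 K.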